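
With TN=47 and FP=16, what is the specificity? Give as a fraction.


Specificity = TN / (TN + FP) = 47 / 63 = 47/63.

47/63


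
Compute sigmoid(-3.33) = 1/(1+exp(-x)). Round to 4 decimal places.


sigma(-3.33) = 1/(1+e^(3.33)) = 1/(1+27.938342) = 1/28.938342 = 0.0346.

0.0346


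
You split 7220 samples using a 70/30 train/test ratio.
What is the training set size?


Test set = 7220 * 30% = 2166. Training set = 7220 - 2166 = 5054.

5054


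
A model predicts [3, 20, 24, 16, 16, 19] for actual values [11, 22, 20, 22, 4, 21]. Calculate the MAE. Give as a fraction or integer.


MAE = (1/6) * (|11-3|=8 + |22-20|=2 + |20-24|=4 + |22-16|=6 + |4-16|=12 + |21-19|=2). Sum = 34. MAE = 17/3.

17/3


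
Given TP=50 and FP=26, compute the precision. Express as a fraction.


Precision = TP / (TP + FP) = 50 / 76 = 25/38.

25/38


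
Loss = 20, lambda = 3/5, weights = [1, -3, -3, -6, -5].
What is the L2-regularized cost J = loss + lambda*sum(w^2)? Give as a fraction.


L2 sq norm = sum(w^2) = 80. J = 20 + 3/5 * 80 = 68.

68


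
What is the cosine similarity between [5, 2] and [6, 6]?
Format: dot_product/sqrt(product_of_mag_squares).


dot = 42. |a|^2 = 29, |b|^2 = 72. cos = 42/sqrt(2088).

42/sqrt(2088)


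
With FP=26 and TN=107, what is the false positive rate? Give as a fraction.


FPR = FP / (FP + TN) = 26 / 133 = 26/133.

26/133


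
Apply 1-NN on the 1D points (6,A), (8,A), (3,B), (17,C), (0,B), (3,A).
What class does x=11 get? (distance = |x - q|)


Distances: |6-11|=5, |8-11|=3, |3-11|=8, |17-11|=6, |0-11|=11, |3-11|=8. 1 nearest: (8,A). Counts: {'A': 1}. Majority class: A.

A


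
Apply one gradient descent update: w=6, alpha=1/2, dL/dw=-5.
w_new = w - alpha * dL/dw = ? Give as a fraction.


w_new = 6 - 1/2 * -5 = 6 - -5/2 = 17/2.

17/2


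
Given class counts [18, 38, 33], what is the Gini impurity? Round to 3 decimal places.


Total = 89. Proportions: 18/89, 38/89, 33/89. sum(p_i^2) = 0.3607. Gini = 1 - 0.3607 = 0.6393, which rounds to 0.639.

0.639


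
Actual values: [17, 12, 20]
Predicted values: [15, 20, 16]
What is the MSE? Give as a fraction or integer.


MSE = (1/3) * ((17-15)^2=4 + (12-20)^2=64 + (20-16)^2=16). Sum = 84. MSE = 28.

28


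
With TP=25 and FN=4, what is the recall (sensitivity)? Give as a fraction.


Recall = TP / (TP + FN) = 25 / 29 = 25/29.

25/29


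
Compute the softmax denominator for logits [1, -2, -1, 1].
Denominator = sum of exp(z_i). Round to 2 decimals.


Denom = e^1=2.7183 + e^-2=0.1353 + e^-1=0.3679 + e^1=2.7183. Sum = 5.9398, which rounds to 5.94.

5.94


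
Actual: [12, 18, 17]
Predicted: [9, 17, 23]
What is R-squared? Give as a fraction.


Mean(y) = 47/3. SS_res = 46. SS_tot = 62/3. R^2 = 1 - 46/(62/3) = -38/31.

-38/31


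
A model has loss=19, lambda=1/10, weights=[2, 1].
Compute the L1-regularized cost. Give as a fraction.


L1 norm = sum(|w|) = 3. J = 19 + 1/10 * 3 = 193/10.

193/10


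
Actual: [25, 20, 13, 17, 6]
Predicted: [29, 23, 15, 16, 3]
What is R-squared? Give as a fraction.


Mean(y) = 81/5. SS_res = 39. SS_tot = 1034/5. R^2 = 1 - 39/(1034/5) = 839/1034.

839/1034


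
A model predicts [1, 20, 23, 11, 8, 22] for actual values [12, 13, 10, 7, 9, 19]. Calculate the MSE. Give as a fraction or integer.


MSE = (1/6) * ((12-1)^2=121 + (13-20)^2=49 + (10-23)^2=169 + (7-11)^2=16 + (9-8)^2=1 + (19-22)^2=9). Sum = 365. MSE = 365/6.

365/6


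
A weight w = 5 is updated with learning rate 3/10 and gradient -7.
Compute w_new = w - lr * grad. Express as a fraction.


w_new = 5 - 3/10 * -7 = 5 - -21/10 = 71/10.

71/10


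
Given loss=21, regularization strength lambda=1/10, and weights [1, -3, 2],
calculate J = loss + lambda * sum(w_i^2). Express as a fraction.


L2 sq norm = sum(w^2) = 14. J = 21 + 1/10 * 14 = 112/5.

112/5


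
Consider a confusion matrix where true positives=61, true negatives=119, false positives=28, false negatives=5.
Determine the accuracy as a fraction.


Accuracy = (TP + TN) / (TP + TN + FP + FN) = (61 + 119) / 213 = 60/71.

60/71


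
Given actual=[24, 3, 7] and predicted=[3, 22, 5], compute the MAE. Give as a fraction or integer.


MAE = (1/3) * (|24-3|=21 + |3-22|=19 + |7-5|=2). Sum = 42. MAE = 14.

14


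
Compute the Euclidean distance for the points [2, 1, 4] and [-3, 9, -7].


d = sqrt(sum of squared differences). (2--3)^2=25, (1-9)^2=64, (4--7)^2=121. Sum = 210.

sqrt(210)


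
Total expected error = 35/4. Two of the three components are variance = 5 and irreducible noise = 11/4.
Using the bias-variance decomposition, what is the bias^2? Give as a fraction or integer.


Total error = bias^2 + variance + irreducible noise. So bias^2 = 35/4 - 5 - 11/4 = 1.

1


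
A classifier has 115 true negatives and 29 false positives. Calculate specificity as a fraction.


Specificity = TN / (TN + FP) = 115 / 144 = 115/144.

115/144


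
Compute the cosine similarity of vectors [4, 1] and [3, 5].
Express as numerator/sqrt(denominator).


dot = 17. |a|^2 = 17, |b|^2 = 34. cos = 17/sqrt(578).

17/sqrt(578)


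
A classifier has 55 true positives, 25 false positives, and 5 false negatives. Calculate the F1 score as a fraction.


Precision = 55/80 = 11/16. Recall = 55/60 = 11/12. F1 = 2*P*R/(P+R) = 11/14.

11/14


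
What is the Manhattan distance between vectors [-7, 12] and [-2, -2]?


d = sum of absolute differences: |-7--2|=5 + |12--2|=14 = 19.

19


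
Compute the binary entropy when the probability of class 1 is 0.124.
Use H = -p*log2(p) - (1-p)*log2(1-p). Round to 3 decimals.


H = -0.124*log2(0.124) - 0.876*log2(0.876) = 0.541.

0.541


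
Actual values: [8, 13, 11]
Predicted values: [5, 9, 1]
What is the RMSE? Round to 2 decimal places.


MSE = 41.6667. RMSE = sqrt(41.6667) = 6.45.

6.45


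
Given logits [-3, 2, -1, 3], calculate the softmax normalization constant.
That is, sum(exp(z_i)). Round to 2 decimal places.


Denom = e^-3=0.0498 + e^2=7.3891 + e^-1=0.3679 + e^3=20.0855. Sum = 27.8923, which rounds to 27.89.

27.89


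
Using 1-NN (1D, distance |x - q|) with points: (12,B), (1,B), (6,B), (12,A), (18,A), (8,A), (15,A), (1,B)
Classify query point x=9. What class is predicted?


Distances: |12-9|=3, |1-9|=8, |6-9|=3, |12-9|=3, |18-9|=9, |8-9|=1, |15-9|=6, |1-9|=8. 1 nearest: (8,A). Counts: {'A': 1}. Majority class: A.

A


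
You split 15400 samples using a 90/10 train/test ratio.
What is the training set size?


Test set = 15400 * 10% = 1540. Training set = 15400 - 1540 = 13860.

13860


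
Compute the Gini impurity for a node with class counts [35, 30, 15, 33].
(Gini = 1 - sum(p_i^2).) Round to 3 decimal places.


Total = 113. Proportions: 35/113, 30/113, 15/113, 33/113. sum(p_i^2) = 0.2693. Gini = 1 - 0.2693 = 0.7307, which rounds to 0.731.

0.731


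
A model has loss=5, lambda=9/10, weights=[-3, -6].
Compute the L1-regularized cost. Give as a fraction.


L1 norm = sum(|w|) = 9. J = 5 + 9/10 * 9 = 131/10.

131/10


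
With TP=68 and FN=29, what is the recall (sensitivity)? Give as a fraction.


Recall = TP / (TP + FN) = 68 / 97 = 68/97.

68/97


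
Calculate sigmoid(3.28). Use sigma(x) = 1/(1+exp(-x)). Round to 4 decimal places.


sigma(3.28) = 1/(1+e^(-3.28)) = 1/(1+0.037628) = 1/1.037628 = 0.9637.

0.9637


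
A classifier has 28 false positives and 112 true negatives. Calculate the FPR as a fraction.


FPR = FP / (FP + TN) = 28 / 140 = 1/5.

1/5


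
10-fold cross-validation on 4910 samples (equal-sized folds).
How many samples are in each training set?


Each validation fold has 4910/10 = 491 samples. Training set = 4910 - 491 = 4419.

4419


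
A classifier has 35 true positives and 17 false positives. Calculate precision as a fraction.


Precision = TP / (TP + FP) = 35 / 52 = 35/52.

35/52


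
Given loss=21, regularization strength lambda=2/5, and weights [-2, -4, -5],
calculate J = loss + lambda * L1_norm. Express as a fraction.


L1 norm = sum(|w|) = 11. J = 21 + 2/5 * 11 = 127/5.

127/5


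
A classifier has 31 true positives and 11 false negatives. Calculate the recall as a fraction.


Recall = TP / (TP + FN) = 31 / 42 = 31/42.

31/42


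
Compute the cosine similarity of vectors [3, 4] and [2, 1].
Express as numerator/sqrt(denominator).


dot = 10. |a|^2 = 25, |b|^2 = 5. cos = 10/sqrt(125).

10/sqrt(125)


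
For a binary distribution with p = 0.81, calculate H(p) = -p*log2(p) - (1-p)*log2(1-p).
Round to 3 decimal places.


H = -0.81*log2(0.81) - 0.19*log2(0.19) = 0.701.

0.701


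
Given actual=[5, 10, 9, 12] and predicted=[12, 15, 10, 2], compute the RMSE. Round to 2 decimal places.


MSE = 43.7500. RMSE = sqrt(43.7500) = 6.61.

6.61


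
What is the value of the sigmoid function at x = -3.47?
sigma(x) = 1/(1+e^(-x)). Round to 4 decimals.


sigma(-3.47) = 1/(1+e^(3.47)) = 1/(1+32.136742) = 1/33.136742 = 0.0302.

0.0302


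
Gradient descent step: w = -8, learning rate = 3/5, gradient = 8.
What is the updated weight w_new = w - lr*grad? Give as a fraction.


w_new = -8 - 3/5 * 8 = -8 - 24/5 = -64/5.

-64/5


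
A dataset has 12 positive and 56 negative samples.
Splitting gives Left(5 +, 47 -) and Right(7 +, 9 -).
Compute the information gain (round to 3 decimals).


H(parent) = 0.6723. H(left) = 0.4567, H(right) = 0.9887. Weighted = (52/68)*0.4567 + (16/68)*0.9887 = 0.5819. IG = 0.6723 - 0.5819 = 0.0904, which rounds to 0.090.

0.090


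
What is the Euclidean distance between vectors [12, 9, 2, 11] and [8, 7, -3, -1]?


d = sqrt(sum of squared differences). (12-8)^2=16, (9-7)^2=4, (2--3)^2=25, (11--1)^2=144. Sum = 189.

sqrt(189)


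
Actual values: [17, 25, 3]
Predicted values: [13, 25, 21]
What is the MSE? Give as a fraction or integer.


MSE = (1/3) * ((17-13)^2=16 + (25-25)^2=0 + (3-21)^2=324). Sum = 340. MSE = 340/3.

340/3


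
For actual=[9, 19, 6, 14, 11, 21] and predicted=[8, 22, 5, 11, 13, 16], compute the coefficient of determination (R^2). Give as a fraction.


Mean(y) = 40/3. SS_res = 49. SS_tot = 508/3. R^2 = 1 - 49/(508/3) = 361/508.

361/508


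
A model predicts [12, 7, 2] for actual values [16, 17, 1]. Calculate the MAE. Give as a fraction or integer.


MAE = (1/3) * (|16-12|=4 + |17-7|=10 + |1-2|=1). Sum = 15. MAE = 5.

5


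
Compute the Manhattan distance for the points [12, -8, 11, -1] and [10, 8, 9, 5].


d = sum of absolute differences: |12-10|=2 + |-8-8|=16 + |11-9|=2 + |-1-5|=6 = 26.

26


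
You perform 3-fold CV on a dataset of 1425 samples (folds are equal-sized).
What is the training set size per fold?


Each validation fold has 1425/3 = 475 samples. Training set = 1425 - 475 = 950.

950


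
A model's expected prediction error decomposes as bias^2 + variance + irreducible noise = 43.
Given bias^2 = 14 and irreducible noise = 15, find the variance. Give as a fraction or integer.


Total error = bias^2 + variance + irreducible noise. So variance = 43 - 14 - 15 = 14.

14


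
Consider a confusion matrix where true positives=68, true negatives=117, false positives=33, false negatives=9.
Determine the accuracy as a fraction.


Accuracy = (TP + TN) / (TP + TN + FP + FN) = (68 + 117) / 227 = 185/227.

185/227


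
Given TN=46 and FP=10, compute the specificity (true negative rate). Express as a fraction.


Specificity = TN / (TN + FP) = 46 / 56 = 23/28.

23/28


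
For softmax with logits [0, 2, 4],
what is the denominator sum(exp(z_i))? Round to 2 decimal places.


Denom = e^0=1.0000 + e^2=7.3891 + e^4=54.5982. Sum = 62.9873, which rounds to 62.99.

62.99


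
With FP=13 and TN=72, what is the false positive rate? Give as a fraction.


FPR = FP / (FP + TN) = 13 / 85 = 13/85.

13/85


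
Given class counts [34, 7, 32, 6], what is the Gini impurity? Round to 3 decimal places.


Total = 79. Proportions: 34/79, 7/79, 32/79, 6/79. sum(p_i^2) = 0.3629. Gini = 1 - 0.3629 = 0.6371, which rounds to 0.637.

0.637


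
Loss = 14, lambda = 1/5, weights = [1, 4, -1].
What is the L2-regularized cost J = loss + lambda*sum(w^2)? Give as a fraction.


L2 sq norm = sum(w^2) = 18. J = 14 + 1/5 * 18 = 88/5.

88/5


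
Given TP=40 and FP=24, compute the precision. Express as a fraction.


Precision = TP / (TP + FP) = 40 / 64 = 5/8.

5/8


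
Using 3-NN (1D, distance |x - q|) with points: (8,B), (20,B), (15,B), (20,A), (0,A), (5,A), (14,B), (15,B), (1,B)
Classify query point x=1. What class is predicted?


Distances: |8-1|=7, |20-1|=19, |15-1|=14, |20-1|=19, |0-1|=1, |5-1|=4, |14-1|=13, |15-1|=14, |1-1|=0. 3 nearest: (1,B), (0,A), (5,A). Counts: {'B': 1, 'A': 2}. Majority class: A.

A


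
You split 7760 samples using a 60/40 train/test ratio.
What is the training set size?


Test set = 7760 * 40% = 3104. Training set = 7760 - 3104 = 4656.

4656


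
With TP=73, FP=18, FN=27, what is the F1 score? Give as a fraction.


Precision = 73/91 = 73/91. Recall = 73/100 = 73/100. F1 = 2*P*R/(P+R) = 146/191.

146/191


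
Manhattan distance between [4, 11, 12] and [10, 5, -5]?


d = sum of absolute differences: |4-10|=6 + |11-5|=6 + |12--5|=17 = 29.

29


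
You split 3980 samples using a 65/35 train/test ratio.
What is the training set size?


Test set = 3980 * 35% = 1393. Training set = 3980 - 1393 = 2587.

2587


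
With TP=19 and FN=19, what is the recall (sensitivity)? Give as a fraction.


Recall = TP / (TP + FN) = 19 / 38 = 1/2.

1/2


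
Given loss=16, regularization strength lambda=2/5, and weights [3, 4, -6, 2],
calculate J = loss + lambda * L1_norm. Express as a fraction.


L1 norm = sum(|w|) = 15. J = 16 + 2/5 * 15 = 22.

22


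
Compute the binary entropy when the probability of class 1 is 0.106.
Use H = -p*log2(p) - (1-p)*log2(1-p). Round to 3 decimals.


H = -0.106*log2(0.106) - 0.894*log2(0.894) = 0.488.

0.488


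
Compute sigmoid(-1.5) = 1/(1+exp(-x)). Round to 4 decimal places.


sigma(-1.5) = 1/(1+e^(1.5)) = 1/(1+4.481689) = 1/5.481689 = 0.1824.

0.1824


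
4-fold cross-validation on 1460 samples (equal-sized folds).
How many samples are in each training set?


Each validation fold has 1460/4 = 365 samples. Training set = 1460 - 365 = 1095.

1095


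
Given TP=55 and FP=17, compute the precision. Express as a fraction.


Precision = TP / (TP + FP) = 55 / 72 = 55/72.

55/72


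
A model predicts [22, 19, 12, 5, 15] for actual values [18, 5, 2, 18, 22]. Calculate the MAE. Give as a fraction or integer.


MAE = (1/5) * (|18-22|=4 + |5-19|=14 + |2-12|=10 + |18-5|=13 + |22-15|=7). Sum = 48. MAE = 48/5.

48/5


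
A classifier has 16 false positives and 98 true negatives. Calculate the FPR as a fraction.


FPR = FP / (FP + TN) = 16 / 114 = 8/57.

8/57


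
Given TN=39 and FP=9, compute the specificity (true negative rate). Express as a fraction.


Specificity = TN / (TN + FP) = 39 / 48 = 13/16.

13/16


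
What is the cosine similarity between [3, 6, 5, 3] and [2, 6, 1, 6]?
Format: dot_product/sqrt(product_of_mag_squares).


dot = 65. |a|^2 = 79, |b|^2 = 77. cos = 65/sqrt(6083).

65/sqrt(6083)


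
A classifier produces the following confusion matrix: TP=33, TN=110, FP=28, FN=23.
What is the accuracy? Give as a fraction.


Accuracy = (TP + TN) / (TP + TN + FP + FN) = (33 + 110) / 194 = 143/194.

143/194


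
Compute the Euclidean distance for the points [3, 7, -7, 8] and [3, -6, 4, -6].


d = sqrt(sum of squared differences). (3-3)^2=0, (7--6)^2=169, (-7-4)^2=121, (8--6)^2=196. Sum = 486.

sqrt(486)


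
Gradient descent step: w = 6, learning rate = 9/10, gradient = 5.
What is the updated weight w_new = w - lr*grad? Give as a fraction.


w_new = 6 - 9/10 * 5 = 6 - 9/2 = 3/2.

3/2


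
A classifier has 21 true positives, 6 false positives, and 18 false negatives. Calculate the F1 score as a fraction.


Precision = 21/27 = 7/9. Recall = 21/39 = 7/13. F1 = 2*P*R/(P+R) = 7/11.

7/11


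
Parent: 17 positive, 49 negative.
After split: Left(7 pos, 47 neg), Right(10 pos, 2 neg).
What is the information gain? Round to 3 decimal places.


H(parent) = 0.8231. H(left) = 0.5564, H(right) = 0.6500. Weighted = (54/66)*0.5564 + (12/66)*0.6500 = 0.5734. IG = 0.8231 - 0.5734 = 0.2497, which rounds to 0.250.

0.250


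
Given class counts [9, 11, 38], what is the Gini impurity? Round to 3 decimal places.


Total = 58. Proportions: 9/58, 11/58, 38/58. sum(p_i^2) = 0.4893. Gini = 1 - 0.4893 = 0.5107, which rounds to 0.511.

0.511


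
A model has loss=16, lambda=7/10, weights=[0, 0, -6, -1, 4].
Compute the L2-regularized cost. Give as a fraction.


L2 sq norm = sum(w^2) = 53. J = 16 + 7/10 * 53 = 531/10.

531/10


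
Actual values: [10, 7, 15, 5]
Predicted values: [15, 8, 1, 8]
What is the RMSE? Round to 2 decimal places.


MSE = 57.7500. RMSE = sqrt(57.7500) = 7.60.

7.60


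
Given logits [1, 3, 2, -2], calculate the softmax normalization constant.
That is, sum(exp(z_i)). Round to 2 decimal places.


Denom = e^1=2.7183 + e^3=20.0855 + e^2=7.3891 + e^-2=0.1353. Sum = 30.3282, which rounds to 30.33.

30.33


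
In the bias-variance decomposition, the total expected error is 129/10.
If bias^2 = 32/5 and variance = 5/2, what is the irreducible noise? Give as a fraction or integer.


Total error = bias^2 + variance + irreducible noise. So irreducible noise = 129/10 - 32/5 - 5/2 = 4.

4


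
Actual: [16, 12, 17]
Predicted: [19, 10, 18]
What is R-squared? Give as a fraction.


Mean(y) = 15. SS_res = 14. SS_tot = 14. R^2 = 1 - 14/(14) = 0.

0


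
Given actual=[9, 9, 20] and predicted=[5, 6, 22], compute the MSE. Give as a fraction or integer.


MSE = (1/3) * ((9-5)^2=16 + (9-6)^2=9 + (20-22)^2=4). Sum = 29. MSE = 29/3.

29/3


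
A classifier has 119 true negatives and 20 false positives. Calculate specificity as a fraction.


Specificity = TN / (TN + FP) = 119 / 139 = 119/139.

119/139


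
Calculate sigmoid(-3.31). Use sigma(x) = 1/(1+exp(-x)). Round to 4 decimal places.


sigma(-3.31) = 1/(1+e^(3.31)) = 1/(1+27.385125) = 1/28.385125 = 0.0352.

0.0352


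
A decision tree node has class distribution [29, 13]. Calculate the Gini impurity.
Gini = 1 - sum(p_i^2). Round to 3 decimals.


Total = 42. Proportions: 29/42, 13/42. sum(p_i^2) = 0.5726. Gini = 1 - 0.5726 = 0.4274, which rounds to 0.427.

0.427


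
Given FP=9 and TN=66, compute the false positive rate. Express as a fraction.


FPR = FP / (FP + TN) = 9 / 75 = 3/25.

3/25


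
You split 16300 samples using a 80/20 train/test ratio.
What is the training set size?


Test set = 16300 * 20% = 3260. Training set = 16300 - 3260 = 13040.

13040


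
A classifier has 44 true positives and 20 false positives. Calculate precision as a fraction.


Precision = TP / (TP + FP) = 44 / 64 = 11/16.

11/16


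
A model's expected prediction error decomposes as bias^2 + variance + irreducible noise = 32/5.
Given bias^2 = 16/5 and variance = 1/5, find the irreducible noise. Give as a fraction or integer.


Total error = bias^2 + variance + irreducible noise. So irreducible noise = 32/5 - 16/5 - 1/5 = 3.

3


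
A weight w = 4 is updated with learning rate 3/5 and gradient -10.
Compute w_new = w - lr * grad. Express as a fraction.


w_new = 4 - 3/5 * -10 = 4 - -6 = 10.

10


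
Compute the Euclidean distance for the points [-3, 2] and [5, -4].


d = sqrt(sum of squared differences). (-3-5)^2=64, (2--4)^2=36. Sum = 100.

10


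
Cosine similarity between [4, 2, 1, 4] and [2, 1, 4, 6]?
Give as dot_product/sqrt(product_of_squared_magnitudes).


dot = 38. |a|^2 = 37, |b|^2 = 57. cos = 38/sqrt(2109).

38/sqrt(2109)


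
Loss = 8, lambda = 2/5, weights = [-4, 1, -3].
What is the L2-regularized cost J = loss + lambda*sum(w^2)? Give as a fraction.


L2 sq norm = sum(w^2) = 26. J = 8 + 2/5 * 26 = 92/5.

92/5


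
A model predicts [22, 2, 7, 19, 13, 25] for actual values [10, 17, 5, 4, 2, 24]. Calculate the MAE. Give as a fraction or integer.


MAE = (1/6) * (|10-22|=12 + |17-2|=15 + |5-7|=2 + |4-19|=15 + |2-13|=11 + |24-25|=1). Sum = 56. MAE = 28/3.

28/3


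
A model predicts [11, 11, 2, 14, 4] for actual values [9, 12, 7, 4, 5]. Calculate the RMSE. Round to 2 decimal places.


MSE = 26.2000. RMSE = sqrt(26.2000) = 5.12.

5.12


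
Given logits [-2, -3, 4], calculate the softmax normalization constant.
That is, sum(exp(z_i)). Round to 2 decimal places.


Denom = e^-2=0.1353 + e^-3=0.0498 + e^4=54.5982. Sum = 54.7833, which rounds to 54.78.

54.78


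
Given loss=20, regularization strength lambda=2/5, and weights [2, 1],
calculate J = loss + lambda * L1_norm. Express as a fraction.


L1 norm = sum(|w|) = 3. J = 20 + 2/5 * 3 = 106/5.

106/5


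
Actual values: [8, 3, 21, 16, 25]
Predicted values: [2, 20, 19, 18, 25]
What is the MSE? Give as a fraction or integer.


MSE = (1/5) * ((8-2)^2=36 + (3-20)^2=289 + (21-19)^2=4 + (16-18)^2=4 + (25-25)^2=0). Sum = 333. MSE = 333/5.

333/5


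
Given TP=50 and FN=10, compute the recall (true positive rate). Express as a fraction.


Recall = TP / (TP + FN) = 50 / 60 = 5/6.

5/6


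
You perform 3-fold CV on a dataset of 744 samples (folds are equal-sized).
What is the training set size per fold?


Each validation fold has 744/3 = 248 samples. Training set = 744 - 248 = 496.

496


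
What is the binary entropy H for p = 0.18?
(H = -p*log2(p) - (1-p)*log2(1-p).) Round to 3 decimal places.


H = -0.18*log2(0.18) - 0.82*log2(0.82) = 0.680.

0.680


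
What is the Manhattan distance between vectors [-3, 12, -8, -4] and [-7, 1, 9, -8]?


d = sum of absolute differences: |-3--7|=4 + |12-1|=11 + |-8-9|=17 + |-4--8|=4 = 36.

36


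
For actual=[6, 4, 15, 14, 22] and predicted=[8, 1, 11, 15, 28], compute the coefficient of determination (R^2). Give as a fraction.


Mean(y) = 61/5. SS_res = 66. SS_tot = 1064/5. R^2 = 1 - 66/(1064/5) = 367/532.

367/532


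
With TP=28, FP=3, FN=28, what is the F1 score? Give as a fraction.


Precision = 28/31 = 28/31. Recall = 28/56 = 1/2. F1 = 2*P*R/(P+R) = 56/87.

56/87


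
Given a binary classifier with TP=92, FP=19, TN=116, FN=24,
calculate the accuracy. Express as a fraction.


Accuracy = (TP + TN) / (TP + TN + FP + FN) = (92 + 116) / 251 = 208/251.

208/251


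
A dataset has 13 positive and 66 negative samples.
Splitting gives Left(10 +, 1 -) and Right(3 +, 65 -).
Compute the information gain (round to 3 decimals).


H(parent) = 0.6451. H(left) = 0.4395, H(right) = 0.2609. Weighted = (11/79)*0.4395 + (68/79)*0.2609 = 0.2858. IG = 0.6451 - 0.2858 = 0.3593, which rounds to 0.359.

0.359


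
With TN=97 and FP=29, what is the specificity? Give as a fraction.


Specificity = TN / (TN + FP) = 97 / 126 = 97/126.

97/126


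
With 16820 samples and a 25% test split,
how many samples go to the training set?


Test set = 16820 * 25% = 4205. Training set = 16820 - 4205 = 12615.

12615


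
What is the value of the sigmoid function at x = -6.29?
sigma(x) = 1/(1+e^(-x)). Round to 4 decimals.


sigma(-6.29) = 1/(1+e^(6.29)) = 1/(1+539.153329) = 1/540.153329 = 0.0019.

0.0019


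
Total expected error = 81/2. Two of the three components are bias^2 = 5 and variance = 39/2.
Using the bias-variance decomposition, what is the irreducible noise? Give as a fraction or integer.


Total error = bias^2 + variance + irreducible noise. So irreducible noise = 81/2 - 5 - 39/2 = 16.

16


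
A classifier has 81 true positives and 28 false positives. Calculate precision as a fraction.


Precision = TP / (TP + FP) = 81 / 109 = 81/109.

81/109


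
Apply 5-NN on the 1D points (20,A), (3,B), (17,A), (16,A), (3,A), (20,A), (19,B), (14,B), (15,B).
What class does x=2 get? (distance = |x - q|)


Distances: |20-2|=18, |3-2|=1, |17-2|=15, |16-2|=14, |3-2|=1, |20-2|=18, |19-2|=17, |14-2|=12, |15-2|=13. 5 nearest: (3,A), (3,B), (14,B), (15,B), (16,A). Counts: {'A': 2, 'B': 3}. Majority class: B.

B


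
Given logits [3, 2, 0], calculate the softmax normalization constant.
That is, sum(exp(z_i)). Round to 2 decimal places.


Denom = e^3=20.0855 + e^2=7.3891 + e^0=1.0000. Sum = 28.4746, which rounds to 28.47.

28.47


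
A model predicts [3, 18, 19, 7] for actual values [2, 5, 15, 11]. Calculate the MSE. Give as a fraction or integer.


MSE = (1/4) * ((2-3)^2=1 + (5-18)^2=169 + (15-19)^2=16 + (11-7)^2=16). Sum = 202. MSE = 101/2.

101/2


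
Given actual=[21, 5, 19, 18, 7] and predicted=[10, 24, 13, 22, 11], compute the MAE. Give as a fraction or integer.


MAE = (1/5) * (|21-10|=11 + |5-24|=19 + |19-13|=6 + |18-22|=4 + |7-11|=4). Sum = 44. MAE = 44/5.

44/5


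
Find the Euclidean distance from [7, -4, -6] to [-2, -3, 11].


d = sqrt(sum of squared differences). (7--2)^2=81, (-4--3)^2=1, (-6-11)^2=289. Sum = 371.

sqrt(371)


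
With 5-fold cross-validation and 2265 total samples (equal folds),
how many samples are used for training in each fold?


Each validation fold has 2265/5 = 453 samples. Training set = 2265 - 453 = 1812.

1812


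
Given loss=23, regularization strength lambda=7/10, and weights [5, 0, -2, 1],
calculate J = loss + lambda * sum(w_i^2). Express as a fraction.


L2 sq norm = sum(w^2) = 30. J = 23 + 7/10 * 30 = 44.

44


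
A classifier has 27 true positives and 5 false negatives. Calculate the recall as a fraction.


Recall = TP / (TP + FN) = 27 / 32 = 27/32.

27/32


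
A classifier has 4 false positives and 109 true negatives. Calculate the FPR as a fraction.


FPR = FP / (FP + TN) = 4 / 113 = 4/113.

4/113


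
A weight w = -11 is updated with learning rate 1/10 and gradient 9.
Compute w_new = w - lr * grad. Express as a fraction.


w_new = -11 - 1/10 * 9 = -11 - 9/10 = -119/10.

-119/10


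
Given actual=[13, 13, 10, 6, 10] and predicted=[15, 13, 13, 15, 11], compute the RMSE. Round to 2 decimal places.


MSE = 19.0000. RMSE = sqrt(19.0000) = 4.36.

4.36


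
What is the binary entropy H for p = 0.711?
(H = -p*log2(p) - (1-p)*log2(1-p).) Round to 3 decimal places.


H = -0.711*log2(0.711) - 0.289*log2(0.289) = 0.867.

0.867


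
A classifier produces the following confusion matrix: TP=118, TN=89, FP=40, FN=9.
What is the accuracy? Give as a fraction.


Accuracy = (TP + TN) / (TP + TN + FP + FN) = (118 + 89) / 256 = 207/256.

207/256


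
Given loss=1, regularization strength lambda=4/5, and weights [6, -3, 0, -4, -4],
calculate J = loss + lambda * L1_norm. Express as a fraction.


L1 norm = sum(|w|) = 17. J = 1 + 4/5 * 17 = 73/5.

73/5


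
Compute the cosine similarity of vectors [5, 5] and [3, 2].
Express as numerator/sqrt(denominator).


dot = 25. |a|^2 = 50, |b|^2 = 13. cos = 25/sqrt(650).

25/sqrt(650)


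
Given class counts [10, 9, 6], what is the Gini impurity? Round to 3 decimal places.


Total = 25. Proportions: 10/25, 9/25, 6/25. sum(p_i^2) = 0.3472. Gini = 1 - 0.3472 = 0.6528, which rounds to 0.653.

0.653


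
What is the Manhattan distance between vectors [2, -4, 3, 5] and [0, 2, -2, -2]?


d = sum of absolute differences: |2-0|=2 + |-4-2|=6 + |3--2|=5 + |5--2|=7 = 20.

20


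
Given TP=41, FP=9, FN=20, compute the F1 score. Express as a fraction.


Precision = 41/50 = 41/50. Recall = 41/61 = 41/61. F1 = 2*P*R/(P+R) = 82/111.

82/111


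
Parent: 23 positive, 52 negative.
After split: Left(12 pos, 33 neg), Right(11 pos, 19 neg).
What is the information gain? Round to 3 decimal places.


H(parent) = 0.8893. H(left) = 0.8366, H(right) = 0.9481. Weighted = (45/75)*0.8366 + (30/75)*0.9481 = 0.8812. IG = 0.8893 - 0.8812 = 0.0081, which rounds to 0.008.

0.008


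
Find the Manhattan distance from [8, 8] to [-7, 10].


d = sum of absolute differences: |8--7|=15 + |8-10|=2 = 17.

17


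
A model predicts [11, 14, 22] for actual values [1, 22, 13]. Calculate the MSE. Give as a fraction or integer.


MSE = (1/3) * ((1-11)^2=100 + (22-14)^2=64 + (13-22)^2=81). Sum = 245. MSE = 245/3.

245/3


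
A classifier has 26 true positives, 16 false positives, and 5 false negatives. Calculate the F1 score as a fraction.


Precision = 26/42 = 13/21. Recall = 26/31 = 26/31. F1 = 2*P*R/(P+R) = 52/73.

52/73


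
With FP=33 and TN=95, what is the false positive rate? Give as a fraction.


FPR = FP / (FP + TN) = 33 / 128 = 33/128.

33/128


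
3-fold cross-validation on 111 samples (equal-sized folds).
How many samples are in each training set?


Each validation fold has 111/3 = 37 samples. Training set = 111 - 37 = 74.

74


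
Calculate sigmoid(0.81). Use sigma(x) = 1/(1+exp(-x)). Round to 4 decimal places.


sigma(0.81) = 1/(1+e^(-0.81)) = 1/(1+0.444858) = 1/1.444858 = 0.6921.

0.6921


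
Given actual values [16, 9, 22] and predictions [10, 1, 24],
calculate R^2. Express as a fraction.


Mean(y) = 47/3. SS_res = 104. SS_tot = 254/3. R^2 = 1 - 104/(254/3) = -29/127.

-29/127


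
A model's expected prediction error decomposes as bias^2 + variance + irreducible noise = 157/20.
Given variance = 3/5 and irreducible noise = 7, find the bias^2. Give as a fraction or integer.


Total error = bias^2 + variance + irreducible noise. So bias^2 = 157/20 - 3/5 - 7 = 1/4.

1/4


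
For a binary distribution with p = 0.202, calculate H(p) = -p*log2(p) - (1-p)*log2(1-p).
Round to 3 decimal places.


H = -0.202*log2(0.202) - 0.798*log2(0.798) = 0.726.

0.726


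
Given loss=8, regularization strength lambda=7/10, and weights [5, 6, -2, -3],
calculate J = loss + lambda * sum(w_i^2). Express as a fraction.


L2 sq norm = sum(w^2) = 74. J = 8 + 7/10 * 74 = 299/5.

299/5


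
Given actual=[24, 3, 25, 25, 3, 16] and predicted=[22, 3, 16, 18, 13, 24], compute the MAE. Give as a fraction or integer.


MAE = (1/6) * (|24-22|=2 + |3-3|=0 + |25-16|=9 + |25-18|=7 + |3-13|=10 + |16-24|=8). Sum = 36. MAE = 6.

6


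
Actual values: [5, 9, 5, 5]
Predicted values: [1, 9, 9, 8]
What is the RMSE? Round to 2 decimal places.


MSE = 10.2500. RMSE = sqrt(10.2500) = 3.20.

3.20


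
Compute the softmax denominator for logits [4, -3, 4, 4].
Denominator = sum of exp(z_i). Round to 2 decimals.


Denom = e^4=54.5982 + e^-3=0.0498 + e^4=54.5982 + e^4=54.5982. Sum = 163.8444, which rounds to 163.84.

163.84


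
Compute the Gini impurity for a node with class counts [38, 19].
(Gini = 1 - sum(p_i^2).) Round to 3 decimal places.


Total = 57. Proportions: 38/57, 19/57. sum(p_i^2) = 0.5556. Gini = 1 - 0.5556 = 0.4444, which rounds to 0.444.

0.444


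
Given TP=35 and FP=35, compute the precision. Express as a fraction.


Precision = TP / (TP + FP) = 35 / 70 = 1/2.

1/2


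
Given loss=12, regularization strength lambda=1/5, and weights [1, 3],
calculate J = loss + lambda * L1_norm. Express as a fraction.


L1 norm = sum(|w|) = 4. J = 12 + 1/5 * 4 = 64/5.

64/5


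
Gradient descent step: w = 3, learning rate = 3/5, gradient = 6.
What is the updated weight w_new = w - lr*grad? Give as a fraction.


w_new = 3 - 3/5 * 6 = 3 - 18/5 = -3/5.

-3/5


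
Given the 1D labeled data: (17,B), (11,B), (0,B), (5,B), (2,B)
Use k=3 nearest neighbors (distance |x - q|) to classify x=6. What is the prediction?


Distances: |17-6|=11, |11-6|=5, |0-6|=6, |5-6|=1, |2-6|=4. 3 nearest: (5,B), (2,B), (11,B). Counts: {'B': 3}. Majority class: B.

B


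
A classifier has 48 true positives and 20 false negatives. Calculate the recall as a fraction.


Recall = TP / (TP + FN) = 48 / 68 = 12/17.

12/17


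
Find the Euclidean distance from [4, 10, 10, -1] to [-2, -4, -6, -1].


d = sqrt(sum of squared differences). (4--2)^2=36, (10--4)^2=196, (10--6)^2=256, (-1--1)^2=0. Sum = 488.

sqrt(488)


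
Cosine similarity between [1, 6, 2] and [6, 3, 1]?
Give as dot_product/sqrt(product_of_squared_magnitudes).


dot = 26. |a|^2 = 41, |b|^2 = 46. cos = 26/sqrt(1886).

26/sqrt(1886)


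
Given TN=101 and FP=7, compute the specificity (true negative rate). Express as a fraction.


Specificity = TN / (TN + FP) = 101 / 108 = 101/108.

101/108


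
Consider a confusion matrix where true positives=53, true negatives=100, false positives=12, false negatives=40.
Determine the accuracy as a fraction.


Accuracy = (TP + TN) / (TP + TN + FP + FN) = (53 + 100) / 205 = 153/205.

153/205


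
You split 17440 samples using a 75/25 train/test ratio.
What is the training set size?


Test set = 17440 * 25% = 4360. Training set = 17440 - 4360 = 13080.

13080


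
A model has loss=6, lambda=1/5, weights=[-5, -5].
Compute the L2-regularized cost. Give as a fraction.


L2 sq norm = sum(w^2) = 50. J = 6 + 1/5 * 50 = 16.

16


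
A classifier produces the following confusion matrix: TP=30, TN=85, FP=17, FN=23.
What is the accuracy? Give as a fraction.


Accuracy = (TP + TN) / (TP + TN + FP + FN) = (30 + 85) / 155 = 23/31.

23/31


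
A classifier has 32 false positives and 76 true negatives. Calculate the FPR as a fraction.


FPR = FP / (FP + TN) = 32 / 108 = 8/27.

8/27


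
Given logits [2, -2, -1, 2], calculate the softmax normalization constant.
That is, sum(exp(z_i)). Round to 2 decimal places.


Denom = e^2=7.3891 + e^-2=0.1353 + e^-1=0.3679 + e^2=7.3891. Sum = 15.2814, which rounds to 15.28.

15.28


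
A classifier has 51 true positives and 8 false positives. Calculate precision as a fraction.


Precision = TP / (TP + FP) = 51 / 59 = 51/59.

51/59


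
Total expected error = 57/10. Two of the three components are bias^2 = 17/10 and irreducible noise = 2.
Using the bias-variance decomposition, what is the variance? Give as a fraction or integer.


Total error = bias^2 + variance + irreducible noise. So variance = 57/10 - 17/10 - 2 = 2.

2


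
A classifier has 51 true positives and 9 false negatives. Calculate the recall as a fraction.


Recall = TP / (TP + FN) = 51 / 60 = 17/20.

17/20


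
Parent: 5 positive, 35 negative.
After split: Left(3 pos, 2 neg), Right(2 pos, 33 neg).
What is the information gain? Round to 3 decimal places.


H(parent) = 0.5436. H(left) = 0.9710, H(right) = 0.3160. Weighted = (5/40)*0.9710 + (35/40)*0.3160 = 0.3979. IG = 0.5436 - 0.3979 = 0.1457, which rounds to 0.146.

0.146


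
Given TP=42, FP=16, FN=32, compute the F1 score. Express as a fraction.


Precision = 42/58 = 21/29. Recall = 42/74 = 21/37. F1 = 2*P*R/(P+R) = 7/11.

7/11


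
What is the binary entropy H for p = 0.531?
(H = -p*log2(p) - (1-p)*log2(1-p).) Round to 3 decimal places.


H = -0.531*log2(0.531) - 0.469*log2(0.469) = 0.997.

0.997


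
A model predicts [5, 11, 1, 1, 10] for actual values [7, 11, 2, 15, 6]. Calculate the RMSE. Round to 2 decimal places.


MSE = 43.4000. RMSE = sqrt(43.4000) = 6.59.

6.59


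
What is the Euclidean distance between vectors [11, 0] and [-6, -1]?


d = sqrt(sum of squared differences). (11--6)^2=289, (0--1)^2=1. Sum = 290.

sqrt(290)


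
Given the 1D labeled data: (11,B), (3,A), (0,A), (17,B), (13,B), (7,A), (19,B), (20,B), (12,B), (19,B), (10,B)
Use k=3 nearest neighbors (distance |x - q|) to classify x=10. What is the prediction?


Distances: |11-10|=1, |3-10|=7, |0-10|=10, |17-10|=7, |13-10|=3, |7-10|=3, |19-10|=9, |20-10|=10, |12-10|=2, |19-10|=9, |10-10|=0. 3 nearest: (10,B), (11,B), (12,B). Counts: {'B': 3}. Majority class: B.

B


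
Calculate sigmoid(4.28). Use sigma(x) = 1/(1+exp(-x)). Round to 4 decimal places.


sigma(4.28) = 1/(1+e^(-4.28)) = 1/(1+0.013843) = 1/1.013843 = 0.9863.

0.9863


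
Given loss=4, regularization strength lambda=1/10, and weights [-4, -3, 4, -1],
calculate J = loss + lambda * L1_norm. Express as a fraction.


L1 norm = sum(|w|) = 12. J = 4 + 1/10 * 12 = 26/5.

26/5


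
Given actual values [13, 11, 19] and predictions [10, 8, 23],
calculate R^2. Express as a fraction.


Mean(y) = 43/3. SS_res = 34. SS_tot = 104/3. R^2 = 1 - 34/(104/3) = 1/52.

1/52


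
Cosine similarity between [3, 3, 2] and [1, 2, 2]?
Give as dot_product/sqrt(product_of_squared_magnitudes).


dot = 13. |a|^2 = 22, |b|^2 = 9. cos = 13/sqrt(198).

13/sqrt(198)


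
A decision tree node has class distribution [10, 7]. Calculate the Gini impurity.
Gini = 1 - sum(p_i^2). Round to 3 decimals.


Total = 17. Proportions: 10/17, 7/17. sum(p_i^2) = 0.5156. Gini = 1 - 0.5156 = 0.4844, which rounds to 0.484.

0.484


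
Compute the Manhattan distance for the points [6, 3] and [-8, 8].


d = sum of absolute differences: |6--8|=14 + |3-8|=5 = 19.

19


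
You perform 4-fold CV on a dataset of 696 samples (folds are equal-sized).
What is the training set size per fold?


Each validation fold has 696/4 = 174 samples. Training set = 696 - 174 = 522.

522


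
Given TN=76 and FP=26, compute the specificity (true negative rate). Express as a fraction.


Specificity = TN / (TN + FP) = 76 / 102 = 38/51.

38/51


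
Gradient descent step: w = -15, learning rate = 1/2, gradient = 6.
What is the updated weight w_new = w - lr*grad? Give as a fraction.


w_new = -15 - 1/2 * 6 = -15 - 3 = -18.

-18


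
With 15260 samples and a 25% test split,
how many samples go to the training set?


Test set = 15260 * 25% = 3815. Training set = 15260 - 3815 = 11445.

11445


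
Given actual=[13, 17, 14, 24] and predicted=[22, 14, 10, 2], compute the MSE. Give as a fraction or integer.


MSE = (1/4) * ((13-22)^2=81 + (17-14)^2=9 + (14-10)^2=16 + (24-2)^2=484). Sum = 590. MSE = 295/2.

295/2


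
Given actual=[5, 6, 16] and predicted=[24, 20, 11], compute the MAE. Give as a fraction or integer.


MAE = (1/3) * (|5-24|=19 + |6-20|=14 + |16-11|=5). Sum = 38. MAE = 38/3.

38/3


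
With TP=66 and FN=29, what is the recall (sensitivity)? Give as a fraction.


Recall = TP / (TP + FN) = 66 / 95 = 66/95.

66/95


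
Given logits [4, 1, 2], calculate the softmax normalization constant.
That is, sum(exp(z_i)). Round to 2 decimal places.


Denom = e^4=54.5982 + e^1=2.7183 + e^2=7.3891. Sum = 64.7056, which rounds to 64.71.

64.71


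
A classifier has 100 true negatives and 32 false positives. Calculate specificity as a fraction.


Specificity = TN / (TN + FP) = 100 / 132 = 25/33.

25/33


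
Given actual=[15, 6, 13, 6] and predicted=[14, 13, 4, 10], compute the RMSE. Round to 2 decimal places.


MSE = 36.7500. RMSE = sqrt(36.7500) = 6.06.

6.06


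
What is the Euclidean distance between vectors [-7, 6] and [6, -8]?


d = sqrt(sum of squared differences). (-7-6)^2=169, (6--8)^2=196. Sum = 365.

sqrt(365)


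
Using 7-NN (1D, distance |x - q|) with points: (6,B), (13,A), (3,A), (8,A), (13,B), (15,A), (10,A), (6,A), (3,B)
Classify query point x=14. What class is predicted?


Distances: |6-14|=8, |13-14|=1, |3-14|=11, |8-14|=6, |13-14|=1, |15-14|=1, |10-14|=4, |6-14|=8, |3-14|=11. 7 nearest: (13,A), (15,A), (13,B), (10,A), (8,A), (6,A), (6,B). Counts: {'A': 5, 'B': 2}. Majority class: A.

A


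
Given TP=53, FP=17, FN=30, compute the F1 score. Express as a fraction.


Precision = 53/70 = 53/70. Recall = 53/83 = 53/83. F1 = 2*P*R/(P+R) = 106/153.

106/153


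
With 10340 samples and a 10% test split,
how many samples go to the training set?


Test set = 10340 * 10% = 1034. Training set = 10340 - 1034 = 9306.

9306


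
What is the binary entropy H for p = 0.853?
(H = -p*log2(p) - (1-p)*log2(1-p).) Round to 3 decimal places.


H = -0.853*log2(0.853) - 0.147*log2(0.147) = 0.602.

0.602


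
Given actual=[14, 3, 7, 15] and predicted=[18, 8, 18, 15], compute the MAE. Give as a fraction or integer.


MAE = (1/4) * (|14-18|=4 + |3-8|=5 + |7-18|=11 + |15-15|=0). Sum = 20. MAE = 5.

5
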